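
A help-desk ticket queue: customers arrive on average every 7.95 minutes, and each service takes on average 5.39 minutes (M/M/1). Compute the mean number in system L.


λ = 60/7.95 = 7.5472 /hr
μ = 60/5.39 = 11.1317 /hr
ρ = λ/μ = 7.5472/11.1317 = 0.6780
L = ρ/(1−ρ) = 0.6780/0.3220 = 2.1055

Final: 2.1055


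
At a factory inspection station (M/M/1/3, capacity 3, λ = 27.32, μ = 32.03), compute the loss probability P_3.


ρ = λ/μ = 27.32/32.03 = 0.8530
P_K = (1−ρ)ρ^K/(1−ρ^(K+1)) = (0.1470·0.620542)/(1 − 0.529292)
= 0.091250/0.470708 = 0.193858

Final: 0.193858


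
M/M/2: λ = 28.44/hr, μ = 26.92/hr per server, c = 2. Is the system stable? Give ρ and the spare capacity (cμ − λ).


Total capacity cμ = 2·26.92 = 53.84/hr
ρ = λ/(cμ) = 28.44/53.84 = 0.5282
Stable ⇔ ρ < 1: YES
Spare capacity = cμ − λ = 53.84 − 28.44 = 25.40/hr

Final: ρ = 0.5282; stable; margin = 25.40/hr


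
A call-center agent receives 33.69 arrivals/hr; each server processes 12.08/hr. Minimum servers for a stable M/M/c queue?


Stability requires cμ > λ ⇔ c > λ/μ.
λ/μ = 33.69/12.08 = 2.7889
Minimum integer c = ⌊2.7889⌋ + 1 = 3
Check: 3·12.08 = 36.24 > 33.69, while 2·12.08 = 24.16 ≤ 33.69

Final: 3 servers


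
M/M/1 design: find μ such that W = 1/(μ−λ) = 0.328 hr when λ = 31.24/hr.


W = 1/(μ−λ) ⇒ μ − λ = 1/W = 1/0.328 = 3.0488
μ = λ + 1/W = 31.24 + 3.0488 = 34.2888 per hr

Final: 34.2888 /hr


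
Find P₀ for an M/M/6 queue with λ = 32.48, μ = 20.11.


a = λ/μ = 32.48/20.11 = 1.6151; ρ = a/c = 0.2692
Σ_{k=0}^{5} a^k/k! (terms k=0..5) = 1.00000 + 1.61512 + 1.30430 + 0.70220 + 0.28353 + 0.09159 = 4.99674
Tail: a^6/(6!(1−ρ)) = 17.75104/(720·0.7308) = 0.03374
P₀ = 1/(4.99674 + 0.03374) = 1/5.03047 = 0.198788

Final: 0.198788


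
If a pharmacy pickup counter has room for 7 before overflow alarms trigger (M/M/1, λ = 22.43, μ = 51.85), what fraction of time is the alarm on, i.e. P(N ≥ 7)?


ρ = 22.43/51.85 = 0.4326
P(N ≥ n) = ρ^n = 0.4326^7 = 0.002835

Final: 0.002835


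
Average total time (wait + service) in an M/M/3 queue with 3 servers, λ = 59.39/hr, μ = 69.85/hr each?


a = 0.8503; ρ = 0.2834; P₀ = 0.424687
Lq = P₀·a^c·ρ/(c!(1−ρ)²) = 0.02401
Wq = Lq/λ = 0.02401/59.39 = 0.0004043 hr
W = Wq + 1/μ = 0.0004043 + 0.01432 = 0.01472 hr

Final: 0.01472 hr


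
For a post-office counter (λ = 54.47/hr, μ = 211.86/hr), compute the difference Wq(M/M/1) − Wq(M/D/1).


ρ = 54.47/211.86 = 0.2571
Wq(M/M/1) = ρ/(μ−λ) = 0.2571/157.39 = 0.001634 hr
Wq(M/D/1) = ρ/(2(μ−λ)) = 0.0008168 hr
Savings = 0.001634 − 0.0008168 = 0.0008168 hr

Final: 0.0008168 hr


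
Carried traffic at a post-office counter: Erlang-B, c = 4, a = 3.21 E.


B(4,3.21) = 0.229235 (Erlang-B)
Carried load = a(1 − B) = 3.21·(1 − 0.229235) = 3.21·0.770765 = 2.4742 E

Final: 2.4742 Erlangs


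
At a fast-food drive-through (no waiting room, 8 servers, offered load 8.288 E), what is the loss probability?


B(c,a) = (a^c/c!) / Σ_{k=0}^{c} a^k/k!
a^8/8! = 552.175859
Σ terms (k=0..8): 1.00000 + 8.28800 + 34.34547 + 94.88509 + 196.60191 + 325.88732 + 450.15902 + 532.98828 + 552.17586 = 2196.330955
B = 552.175859/2196.330955 = 0.251408

Final: 0.251408


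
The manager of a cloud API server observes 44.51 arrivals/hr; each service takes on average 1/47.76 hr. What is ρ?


ρ = λ/μ = 44.51/47.76 = 0.9320

Final: 0.9320


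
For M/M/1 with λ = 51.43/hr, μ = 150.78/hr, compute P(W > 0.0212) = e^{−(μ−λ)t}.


W ~ Exponential(μ−λ) for M/M/1.
μ − λ = 150.78 − 51.43 = 99.3500
P(W > t) = e^{−(μ−λ)t} = e^{−2.1062} = 0.121697

Final: 0.121697


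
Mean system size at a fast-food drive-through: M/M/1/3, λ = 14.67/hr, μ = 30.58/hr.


ρ = 14.67/30.58 = 0.4797
L = ρ[1 − (K+1)ρ^K + Kρ^(K+1)] / [(1−ρ)(1−ρ^(K+1))]
Numerator: 0.4797·(1 − 4·0.110402 + 3·0.052963) = 0.344097
Denominator: (0.5203)·(0.947037) = 0.492720
L = 0.344097/0.492720 = 0.6984

Final: 0.6984


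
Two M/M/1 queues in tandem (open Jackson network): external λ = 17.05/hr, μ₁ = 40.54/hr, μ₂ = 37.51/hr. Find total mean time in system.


Each node sees arrival rate λ = 17.05/hr (tandem ⇒ throughput preserved).
W₁ = 1/(μ₁−λ) = 1/(40.54−17.05) = 0.04257 hr
W₂ = 1/(μ₂−λ) = 1/(37.51−17.05) = 0.04888 hr
W_total = W₁ + W₂ = 0.04257 + 0.04888 = 0.09145 hr

Final: 0.09145 hr


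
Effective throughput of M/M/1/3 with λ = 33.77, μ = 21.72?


ρ = 1.5548; P_K = (1−ρ)ρ^3/(1−ρ^4) = 0.430494
λ_eff = λ(1 − P_K) = 33.77·(1 − 0.430494) = 33.77·0.569506 = 19.2322 /hr

Final: 19.2322 /hr


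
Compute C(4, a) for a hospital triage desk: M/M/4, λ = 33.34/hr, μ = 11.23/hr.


a = λ/μ = 2.9688; ρ = a/4 = 0.7422
P₀ = 0.039536 (from M/M/c formula)
C(c,a) = [a^c/(c!(1−ρ))]·P₀ = [77.68611/(24·0.2578)]·0.039536
= 12.55635·0.039536 = 0.496428

Final: 0.496428


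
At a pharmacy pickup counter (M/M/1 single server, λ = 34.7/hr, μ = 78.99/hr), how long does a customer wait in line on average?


ρ = 34.7/78.99 = 0.4393
Wq = ρ/(μ−λ) = 0.4393/(78.99 − 34.7) = 0.4393/44.29 = 0.009919 hr

Final: 0.009919 hr


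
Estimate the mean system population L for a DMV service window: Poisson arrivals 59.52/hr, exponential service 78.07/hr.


ρ = λ/μ = 59.52/78.07 = 0.7624
L = ρ/(1−ρ) = 0.7624/(1 − 0.7624) = 0.7624/0.2376 = 3.2086

Final: 3.2086


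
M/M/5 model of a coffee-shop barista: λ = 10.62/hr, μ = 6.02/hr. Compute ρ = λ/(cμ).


ρ = λ/(cμ) = 10.62/(5·6.02) = 10.62/30.10 = 0.3528

Final: 0.3528


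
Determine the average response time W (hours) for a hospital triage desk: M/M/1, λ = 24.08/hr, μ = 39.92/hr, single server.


W = 1/(μ−λ) = 1/(39.92 − 24.08) = 1/15.84 = 0.06313 hr

Final: 0.06313 hr


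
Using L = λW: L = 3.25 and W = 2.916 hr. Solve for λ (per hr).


λ = L/W = 3.25/2.916 = 1.1145 /hr

Final: 1.1145 /hr


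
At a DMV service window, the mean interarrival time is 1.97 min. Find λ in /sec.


λ = 1/(interarrival time) in consistent units.
1 second = 0.0166667 min, so λ = 0.0166667/1.97 = 0.008460 per second

Final: 0.008460 /sec


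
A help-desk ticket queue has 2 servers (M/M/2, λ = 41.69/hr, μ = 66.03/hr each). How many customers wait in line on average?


a = λ/μ = 0.6314; ρ = a/2 = 0.3157
P₀ = 0.520115
Lq = P₀·a^c·ρ / (c!·(1−ρ)²) = 0.520115·0.39864·0.3157/(2·0.46828)
= 0.06989

Final: 0.06989


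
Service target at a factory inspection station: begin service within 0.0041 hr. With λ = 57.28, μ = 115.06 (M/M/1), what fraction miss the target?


ρ = 57.28/115.06 = 0.4978
P(Wq > t) = ρ·e^{−(μ−λ)t} = 0.4978·e^{−0.2369}
= 0.4978·0.789072 = 0.392821

Final: 0.392821


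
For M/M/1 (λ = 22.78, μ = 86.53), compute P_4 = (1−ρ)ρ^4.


ρ = 22.78/86.53 = 0.2633
P_n = (1−ρ)·ρ^n = (1 − 0.2633)·0.2633^4 = 0.7367·0.004803 = 0.003539

Final: 0.003539


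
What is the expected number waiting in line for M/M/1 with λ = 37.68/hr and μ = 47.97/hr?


ρ = 37.68/47.97 = 0.7855
Lq = ρ²/(1−ρ) = 0.6170/0.2145 = 2.8763

Final: 2.8763


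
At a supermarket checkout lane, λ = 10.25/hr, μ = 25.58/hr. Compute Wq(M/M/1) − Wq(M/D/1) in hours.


ρ = 10.25/25.58 = 0.4007
Wq(M/M/1) = ρ/(μ−λ) = 0.4007/15.33 = 0.02614 hr
Wq(M/D/1) = ρ/(2(μ−λ)) = 0.01307 hr
Savings = 0.02614 − 0.01307 = 0.01307 hr

Final: 0.01307 hr


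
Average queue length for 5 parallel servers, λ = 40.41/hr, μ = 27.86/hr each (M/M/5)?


a = λ/μ = 1.4505; ρ = a/5 = 0.2901
P₀ = 0.234149
Lq = P₀·a^c·ρ / (c!·(1−ρ)²) = 0.234149·6.42005·0.2901/(120·0.50397)
= 0.007211

Final: 0.007211


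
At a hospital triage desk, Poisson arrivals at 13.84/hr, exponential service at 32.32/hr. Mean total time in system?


W = 1/(μ−λ) = 1/(32.32 − 13.84) = 1/18.48 = 0.05411 hr

Final: 0.05411 hr


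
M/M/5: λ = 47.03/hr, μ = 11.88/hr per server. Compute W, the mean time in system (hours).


a = 3.9588; ρ = 0.7918; P₀ = 0.013836
Lq = P₀·a^c·ρ/(c!(1−ρ)²) = 2.04665
Wq = Lq/λ = 2.04665/47.03 = 0.04352 hr
W = Wq + 1/μ = 0.04352 + 0.08418 = 0.12769 hr

Final: 0.12769 hr


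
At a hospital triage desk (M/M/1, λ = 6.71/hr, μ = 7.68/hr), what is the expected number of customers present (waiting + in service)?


ρ = λ/μ = 6.71/7.68 = 0.8737
L = ρ/(1−ρ) = 0.8737/(1 − 0.8737) = 0.8737/0.1263 = 6.9175

Final: 6.9175


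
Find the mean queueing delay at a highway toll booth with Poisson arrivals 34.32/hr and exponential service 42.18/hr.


ρ = 34.32/42.18 = 0.8137
Wq = ρ/(μ−λ) = 0.8137/(42.18 − 34.32) = 0.8137/7.86 = 0.1035 hr

Final: 0.1035 hr


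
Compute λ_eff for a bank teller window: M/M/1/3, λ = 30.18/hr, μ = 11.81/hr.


ρ = 2.5555; P_K = (1−ρ)ρ^3/(1−ρ^4) = 0.623297
λ_eff = λ(1 − P_K) = 30.18·(1 − 0.623297) = 30.18·0.376703 = 11.3689 /hr

Final: 11.3689 /hr


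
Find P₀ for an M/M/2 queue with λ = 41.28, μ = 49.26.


a = λ/μ = 41.28/49.26 = 0.8380; ρ = a/c = 0.4190
Σ_{k=0}^{1} a^k/k! (terms k=0..1) = 1.00000 + 0.83800 = 1.83800
Tail: a^2/(2!(1−ρ)) = 0.70225/(2·0.5810) = 0.60435
P₀ = 1/(1.83800 + 0.60435) = 1/2.44235 = 0.409442

Final: 0.409442


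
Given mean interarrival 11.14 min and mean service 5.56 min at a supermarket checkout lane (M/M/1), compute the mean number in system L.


λ = 60/11.14 = 5.3860 /hr
μ = 60/5.56 = 10.7914 /hr
ρ = λ/μ = 5.3860/10.7914 = 0.4991
L = ρ/(1−ρ) = 0.4991/0.5009 = 0.9964

Final: 0.9964


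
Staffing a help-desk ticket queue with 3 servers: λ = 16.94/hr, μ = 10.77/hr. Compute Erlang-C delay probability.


a = λ/μ = 1.5729; ρ = a/3 = 0.5243
P₀ = 0.193303 (from M/M/c formula)
C(c,a) = [a^c/(c!(1−ρ))]·P₀ = [3.89129/(6·0.4757)]·0.193303
= 1.36334·0.193303 = 0.263539

Final: 0.263539


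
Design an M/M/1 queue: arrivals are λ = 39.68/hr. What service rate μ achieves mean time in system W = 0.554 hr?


W = 1/(μ−λ) ⇒ μ − λ = 1/W = 1/0.554 = 1.8051
μ = λ + 1/W = 39.68 + 1.8051 = 41.4851 per hr

Final: 41.4851 /hr


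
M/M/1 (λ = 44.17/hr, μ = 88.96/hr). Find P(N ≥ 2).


ρ = 44.17/88.96 = 0.4965
P(N ≥ n) = ρ^n = 0.4965^2 = 0.246527

Final: 0.246527


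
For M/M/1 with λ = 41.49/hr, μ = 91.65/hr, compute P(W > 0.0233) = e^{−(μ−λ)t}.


W ~ Exponential(μ−λ) for M/M/1.
μ − λ = 91.65 − 41.49 = 50.1600
P(W > t) = e^{−(μ−λ)t} = e^{−1.1687} = 0.310762

Final: 0.310762


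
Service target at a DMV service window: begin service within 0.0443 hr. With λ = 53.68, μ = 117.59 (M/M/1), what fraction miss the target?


ρ = 53.68/117.59 = 0.4565
P(Wq > t) = ρ·e^{−(μ−λ)t} = 0.4565·e^{−2.8312}
= 0.4565·0.058941 = 0.026907

Final: 0.026907


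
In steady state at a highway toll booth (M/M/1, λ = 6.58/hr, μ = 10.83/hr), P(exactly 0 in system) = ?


ρ = 6.58/10.83 = 0.6076
P_n = (1−ρ)·ρ^n = (1 − 0.6076)·0.6076^0 = 0.3924·1.000000 = 0.392428

Final: 0.392428


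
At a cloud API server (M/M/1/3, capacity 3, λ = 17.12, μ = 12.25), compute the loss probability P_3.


ρ = λ/μ = 17.12/12.25 = 1.3976
P_K = (1−ρ)ρ^K/(1−ρ^(K+1)) = (-0.3976·2.729625)/(1 − 3.814790)
= -1.085165/-2.814790 = 0.385523

Final: 0.385523


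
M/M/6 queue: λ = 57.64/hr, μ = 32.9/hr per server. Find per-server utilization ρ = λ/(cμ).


ρ = λ/(cμ) = 57.64/(6·32.9) = 57.64/197.40 = 0.2920

Final: 0.2920


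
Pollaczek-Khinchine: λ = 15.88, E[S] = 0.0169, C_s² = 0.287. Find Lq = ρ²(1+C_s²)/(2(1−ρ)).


ρ = λ·E[S] = 15.88·0.0169 = 0.2684
Lq = ρ²(1+C_s²)/(2(1−ρ)) = 0.07202·(1+0.287)/(2·0.7316)
= 0.07202·1.2870/1.4633 = 0.06335

Final: 0.06335


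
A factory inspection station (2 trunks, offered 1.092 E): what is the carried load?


B(2,1.092) = 0.221793 (Erlang-B)
Carried load = a(1 − B) = 1.092·(1 − 0.221793) = 1.092·0.778207 = 0.8498 E

Final: 0.8498 Erlangs


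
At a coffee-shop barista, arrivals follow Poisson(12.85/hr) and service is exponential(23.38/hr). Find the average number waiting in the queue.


ρ = 12.85/23.38 = 0.5496
Lq = ρ²/(1−ρ) = 0.3021/0.4504 = 0.6707

Final: 0.6707


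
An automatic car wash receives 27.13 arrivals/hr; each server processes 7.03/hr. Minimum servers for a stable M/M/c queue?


Stability requires cμ > λ ⇔ c > λ/μ.
λ/μ = 27.13/7.03 = 3.8592
Minimum integer c = ⌊3.8592⌋ + 1 = 4
Check: 4·7.03 = 28.12 > 27.13, while 3·7.03 = 21.09 ≤ 27.13

Final: 4 servers


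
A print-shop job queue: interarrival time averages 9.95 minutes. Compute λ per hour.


λ = 1/(interarrival time) in consistent units.
1 hour = 60 min, so λ = 60/9.95 = 6.0302 per hour

Final: 6.0302 /hr


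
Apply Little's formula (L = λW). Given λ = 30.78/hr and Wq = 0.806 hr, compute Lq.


Lq = λWq = 30.78·0.806 = 24.8087

Final: 24.8087


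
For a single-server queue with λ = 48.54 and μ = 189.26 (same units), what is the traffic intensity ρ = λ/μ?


ρ = λ/μ = 48.54/189.26 = 0.2565

Final: 0.2565


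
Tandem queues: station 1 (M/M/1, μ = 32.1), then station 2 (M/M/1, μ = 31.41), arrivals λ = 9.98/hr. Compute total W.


Each node sees arrival rate λ = 9.98/hr (tandem ⇒ throughput preserved).
W₁ = 1/(μ₁−λ) = 1/(32.1−9.98) = 0.04521 hr
W₂ = 1/(μ₂−λ) = 1/(31.41−9.98) = 0.04666 hr
W_total = W₁ + W₂ = 0.04521 + 0.04666 = 0.09187 hr

Final: 0.09187 hr


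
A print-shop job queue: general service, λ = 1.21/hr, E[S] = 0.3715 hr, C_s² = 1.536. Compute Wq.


ρ = λ·E[S] = 1.21·0.3715 = 0.4495
E[S²] = E[S]²(1+C_s²) = 0.3715²·(1+1.536) = 0.349999
Wq = λ·E[S²]/(2(1−ρ)) = 1.21·0.349999/(2·0.5505) = 0.38466 hr

Final: 0.38466 hr


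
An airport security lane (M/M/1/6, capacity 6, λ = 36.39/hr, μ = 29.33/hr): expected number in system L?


ρ = 36.39/29.33 = 1.2407
L = ρ[1 − (K+1)ρ^K + Kρ^(K+1)] / [(1−ρ)(1−ρ^(K+1))]
Numerator: 1.2407·(1 − 7·3.647707 + 6·4.525744) = 3.251294
Denominator: (-0.2407)·(-3.525744) = 0.848679
L = 3.251294/0.848679 = 3.8310

Final: 3.8310


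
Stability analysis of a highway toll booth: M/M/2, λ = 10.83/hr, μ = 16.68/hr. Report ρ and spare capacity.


Total capacity cμ = 2·16.68 = 33.36/hr
ρ = λ/(cμ) = 10.83/33.36 = 0.3246
Stable ⇔ ρ < 1: YES
Spare capacity = cμ − λ = 33.36 − 10.83 = 22.53/hr

Final: ρ = 0.3246; stable; margin = 22.53/hr


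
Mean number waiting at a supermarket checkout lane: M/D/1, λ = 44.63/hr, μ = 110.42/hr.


ρ = 44.63/110.42 = 0.4042
M/D/1: Lq = ρ²/(2(1−ρ)) = 0.1634/(2·0.5958) = 0.13709

Final: 0.13709


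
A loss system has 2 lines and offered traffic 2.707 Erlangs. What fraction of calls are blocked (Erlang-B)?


B(c,a) = (a^c/c!) / Σ_{k=0}^{c} a^k/k!
a^2/2! = 3.663924
Σ terms (k=0..2): 1.00000 + 2.70700 + 3.66392 = 7.370924
B = 3.663924/7.370924 = 0.497078

Final: 0.497078


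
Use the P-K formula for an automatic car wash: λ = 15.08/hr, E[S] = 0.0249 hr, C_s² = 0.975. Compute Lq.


ρ = λ·E[S] = 15.08·0.0249 = 0.3755
Lq = ρ²(1+C_s²)/(2(1−ρ)) = 0.1410·(1+0.975)/(2·0.6245)
= 0.1410·1.9750/1.2490 = 0.22295

Final: 0.22295


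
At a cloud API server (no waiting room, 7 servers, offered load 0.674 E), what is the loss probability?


B(c,a) = (a^c/c!) / Σ_{k=0}^{c} a^k/k!
a^7/7! = 0.00001254
Σ terms (k=0..7): 1.00000 + 0.67400 + 0.22714 + 0.05103 + 0.008599 + 0.001159 + 0.0001302 + 0.00001254 = 1.962069
B = 0.00001254/1.962069 = 0.000006390

Final: 0.000006390


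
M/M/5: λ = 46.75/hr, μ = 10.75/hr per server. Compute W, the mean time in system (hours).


a = 4.3488; ρ = 0.8698; P₀ = 0.006996
Lq = P₀·a^c·ρ/(c!(1−ρ)²) = 4.65017
Wq = Lq/λ = 4.65017/46.75 = 0.09947 hr
W = Wq + 1/μ = 0.09947 + 0.09302 = 0.19249 hr

Final: 0.19249 hr


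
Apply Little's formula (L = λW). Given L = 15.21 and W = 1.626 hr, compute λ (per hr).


λ = L/W = 15.21/1.626 = 9.3542 /hr

Final: 9.3542 /hr


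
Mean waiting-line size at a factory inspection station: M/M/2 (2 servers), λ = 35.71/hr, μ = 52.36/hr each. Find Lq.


a = λ/μ = 0.6820; ρ = a/2 = 0.3410
P₀ = 0.491419
Lq = P₀·a^c·ρ / (c!·(1−ρ)²) = 0.491419·0.46514·0.3410/(2·0.43427)
= 0.08974

Final: 0.08974


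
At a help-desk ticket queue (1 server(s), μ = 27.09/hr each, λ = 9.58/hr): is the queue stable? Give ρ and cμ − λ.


Total capacity cμ = 1·27.09 = 27.09/hr
ρ = λ/(cμ) = 9.58/27.09 = 0.3536
Stable ⇔ ρ < 1: YES
Spare capacity = cμ − λ = 27.09 − 9.58 = 17.51/hr

Final: ρ = 0.3536; stable; margin = 17.51/hr


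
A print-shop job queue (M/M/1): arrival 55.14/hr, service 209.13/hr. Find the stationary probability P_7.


ρ = 55.14/209.13 = 0.2637
P_n = (1−ρ)·ρ^n = (1 − 0.2637)·0.2637^7 = 0.7363·0.00008858 = 0.00006523

Final: 0.00006523


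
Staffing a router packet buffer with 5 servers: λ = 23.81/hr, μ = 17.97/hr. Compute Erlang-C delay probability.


a = λ/μ = 1.3250; ρ = a/5 = 0.2650
P₀ = 0.265591 (from M/M/c formula)
C(c,a) = [a^c/(c!(1−ρ))]·P₀ = [4.08373/(120·0.7350)]·0.265591
= 0.04630·0.265591 = 0.012297

Final: 0.012297


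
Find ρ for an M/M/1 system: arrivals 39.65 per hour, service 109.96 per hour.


ρ = λ/μ = 39.65/109.96 = 0.3606

Final: 0.3606


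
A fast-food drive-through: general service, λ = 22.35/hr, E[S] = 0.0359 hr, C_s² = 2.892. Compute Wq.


ρ = λ·E[S] = 22.35·0.0359 = 0.8024
E[S²] = E[S]²(1+C_s²) = 0.0359²·(1+2.892) = 0.005016
Wq = λ·E[S²]/(2(1−ρ)) = 22.35·0.005016/(2·0.1976) = 0.28363 hr

Final: 0.28363 hr


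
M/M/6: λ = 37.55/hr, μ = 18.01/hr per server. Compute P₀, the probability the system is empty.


a = λ/μ = 37.55/18.01 = 2.0850; ρ = a/c = 0.3475
Σ_{k=0}^{5} a^k/k! (terms k=0..5) = 1.00000 + 2.08495 + 2.17351 + 1.51056 + 0.78736 + 0.32832 = 7.88471
Tail: a^6/(6!(1−ρ)) = 82.14429/(720·0.6525) = 0.17485
P₀ = 1/(7.88471 + 0.17485) = 1/8.05955 = 0.124076

Final: 0.124076


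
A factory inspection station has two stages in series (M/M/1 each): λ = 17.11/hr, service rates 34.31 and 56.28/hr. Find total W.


Each node sees arrival rate λ = 17.11/hr (tandem ⇒ throughput preserved).
W₁ = 1/(μ₁−λ) = 1/(34.31−17.11) = 0.05814 hr
W₂ = 1/(μ₂−λ) = 1/(56.28−17.11) = 0.02553 hr
W_total = W₁ + W₂ = 0.05814 + 0.02553 = 0.08367 hr

Final: 0.08367 hr


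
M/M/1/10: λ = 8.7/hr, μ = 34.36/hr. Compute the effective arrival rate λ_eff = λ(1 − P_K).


ρ = 0.2532; P_K = (1−ρ)ρ^10/(1−ρ^11) = 0.0000008088
λ_eff = λ(1 − P_K) = 8.7·(1 − 0.0000008088) = 8.7·0.999999 = 8.7000 /hr

Final: 8.7000 /hr


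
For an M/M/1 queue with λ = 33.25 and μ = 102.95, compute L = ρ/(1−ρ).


ρ = λ/μ = 33.25/102.95 = 0.3230
L = ρ/(1−ρ) = 0.3230/(1 − 0.3230) = 0.3230/0.6770 = 0.4770

Final: 0.4770


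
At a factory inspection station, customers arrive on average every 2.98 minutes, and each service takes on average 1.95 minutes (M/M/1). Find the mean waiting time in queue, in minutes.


λ = 60/2.98 = 20.1342 /hr
μ = 60/1.95 = 30.7692 /hr
ρ = λ/μ = 20.1342/30.7692 = 0.6544
Wq = ρ/(μ−λ) = 0.6544/(30.7692−20.1342) = 0.06153 hr
In minutes: 0.06153·60 = 3.692 min

Final: 3.692 min


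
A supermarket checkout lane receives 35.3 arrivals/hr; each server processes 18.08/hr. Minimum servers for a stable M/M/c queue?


Stability requires cμ > λ ⇔ c > λ/μ.
λ/μ = 35.3/18.08 = 1.9524
Minimum integer c = ⌊1.9524⌋ + 1 = 2
Check: 2·18.08 = 36.16 > 35.3, while 1·18.08 = 18.08 ≤ 35.3

Final: 2 servers


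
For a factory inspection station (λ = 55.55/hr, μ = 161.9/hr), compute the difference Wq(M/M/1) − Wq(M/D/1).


ρ = 55.55/161.9 = 0.3431
Wq(M/M/1) = ρ/(μ−λ) = 0.3431/106.35 = 0.003226 hr
Wq(M/D/1) = ρ/(2(μ−λ)) = 0.001613 hr
Savings = 0.003226 − 0.001613 = 0.001613 hr

Final: 0.001613 hr


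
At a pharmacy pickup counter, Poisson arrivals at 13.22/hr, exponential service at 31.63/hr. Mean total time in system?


W = 1/(μ−λ) = 1/(31.63 − 13.22) = 1/18.41 = 0.05432 hr

Final: 0.05432 hr


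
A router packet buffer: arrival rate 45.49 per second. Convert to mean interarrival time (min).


Mean interarrival time = 1/λ = 1/45.49 second = 0.02198 second
In minutes: 0.02198 × 0.0166667 = 0.0003664 min

Final: 0.0003664 min


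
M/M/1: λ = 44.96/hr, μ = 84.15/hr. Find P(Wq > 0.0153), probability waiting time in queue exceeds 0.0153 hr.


ρ = 44.96/84.15 = 0.5343
P(Wq > t) = ρ·e^{−(μ−λ)t} = 0.5343·e^{−0.5996}
= 0.5343·0.549027 = 0.293337

Final: 0.293337


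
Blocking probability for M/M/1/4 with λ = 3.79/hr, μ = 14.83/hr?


ρ = λ/μ = 3.79/14.83 = 0.2556
P_K = (1−ρ)ρ^K/(1−ρ^(K+1)) = (0.7444·0.004266)/(1 − 0.001090)
= 0.003176/0.998910 = 0.003179

Final: 0.003179


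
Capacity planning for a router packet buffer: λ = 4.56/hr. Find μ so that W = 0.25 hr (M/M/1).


W = 1/(μ−λ) ⇒ μ − λ = 1/W = 1/0.25 = 4.0000
μ = λ + 1/W = 4.56 + 4.0000 = 8.5600 per hr

Final: 8.5600 /hr


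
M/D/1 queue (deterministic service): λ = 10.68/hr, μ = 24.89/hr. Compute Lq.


ρ = 10.68/24.89 = 0.4291
M/D/1: Lq = ρ²/(2(1−ρ)) = 0.1841/(2·0.5709) = 0.16125

Final: 0.16125


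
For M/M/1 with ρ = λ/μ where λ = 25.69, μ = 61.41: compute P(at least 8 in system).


ρ = 25.69/61.41 = 0.4183
P(N ≥ n) = ρ^n = 0.4183^8 = 0.0009380

Final: 0.0009380


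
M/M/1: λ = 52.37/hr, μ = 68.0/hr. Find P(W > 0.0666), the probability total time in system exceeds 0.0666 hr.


W ~ Exponential(μ−λ) for M/M/1.
μ − λ = 68.0 − 52.37 = 15.6300
P(W > t) = e^{−(μ−λ)t} = e^{−1.0410} = 0.353116

Final: 0.353116


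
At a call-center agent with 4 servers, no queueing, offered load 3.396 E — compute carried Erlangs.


B(4,3.396) = 0.249277 (Erlang-B)
Carried load = a(1 − B) = 3.396·(1 − 0.249277) = 3.396·0.750723 = 2.5495 E

Final: 2.5495 Erlangs


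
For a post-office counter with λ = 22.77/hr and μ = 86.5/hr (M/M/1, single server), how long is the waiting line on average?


ρ = 22.77/86.5 = 0.2632
Lq = ρ²/(1−ρ) = 0.06929/0.7368 = 0.09405

Final: 0.09405


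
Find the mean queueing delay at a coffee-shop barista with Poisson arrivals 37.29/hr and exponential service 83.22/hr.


ρ = 37.29/83.22 = 0.4481
Wq = ρ/(μ−λ) = 0.4481/(83.22 − 37.29) = 0.4481/45.93 = 0.009756 hr

Final: 0.009756 hr


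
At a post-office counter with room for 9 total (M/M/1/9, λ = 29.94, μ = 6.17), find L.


ρ = 29.94/6.17 = 4.8525
L = ρ[1 − (K+1)ρ^K + Kρ^(K+1)] / [(1−ρ)(1−ρ^(K+1))]
Numerator: 4.8525·(1 − 10·1491762.507307 + 9·7238795.699964) = 243749144.986130
Denominator: (-3.8525)·(-7238794.699964) = 27887544.573441
L = 243749144.986130/27887544.573441 = 8.7404

Final: 8.7404


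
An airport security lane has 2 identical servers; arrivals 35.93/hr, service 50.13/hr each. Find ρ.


ρ = λ/(cμ) = 35.93/(2·50.13) = 35.93/100.26 = 0.3584

Final: 0.3584


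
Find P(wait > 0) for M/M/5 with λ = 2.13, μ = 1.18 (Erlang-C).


a = λ/μ = 1.8051; ρ = a/5 = 0.3610
P₀ = 0.163752 (from M/M/c formula)
C(c,a) = [a^c/(c!(1−ρ))]·P₀ = [19.16408/(120·0.6390)]·0.163752
= 0.24993·0.163752 = 0.040926

Final: 0.040926


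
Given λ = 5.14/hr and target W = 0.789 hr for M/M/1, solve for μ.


W = 1/(μ−λ) ⇒ μ − λ = 1/W = 1/0.789 = 1.2674
μ = λ + 1/W = 5.14 + 1.2674 = 6.4074 per hr

Final: 6.4074 /hr


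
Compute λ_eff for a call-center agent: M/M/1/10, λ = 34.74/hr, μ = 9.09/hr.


ρ = 3.8218; P_K = (1−ρ)ρ^10/(1−ρ^11) = 0.738342
λ_eff = λ(1 − P_K) = 34.74·(1 − 0.738342) = 34.74·0.261658 = 9.0900 /hr

Final: 9.0900 /hr


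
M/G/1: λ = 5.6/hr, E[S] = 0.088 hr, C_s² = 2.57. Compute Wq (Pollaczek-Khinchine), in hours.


ρ = λ·E[S] = 5.6·0.088 = 0.4928
E[S²] = E[S]²(1+C_s²) = 0.088²·(1+2.57) = 0.027646
Wq = λ·E[S²]/(2(1−ρ)) = 5.6·0.027646/(2·0.5072) = 0.15262 hr

Final: 0.15262 hr


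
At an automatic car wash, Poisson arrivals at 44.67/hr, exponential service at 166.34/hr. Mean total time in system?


W = 1/(μ−λ) = 1/(166.34 − 44.67) = 1/121.67 = 0.008219 hr

Final: 0.008219 hr


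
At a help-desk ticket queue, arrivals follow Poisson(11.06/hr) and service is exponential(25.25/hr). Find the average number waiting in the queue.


ρ = 11.06/25.25 = 0.4380
Lq = ρ²/(1−ρ) = 0.1919/0.5620 = 0.3414

Final: 0.3414


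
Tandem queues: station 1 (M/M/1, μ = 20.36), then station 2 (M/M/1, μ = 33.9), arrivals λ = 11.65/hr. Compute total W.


Each node sees arrival rate λ = 11.65/hr (tandem ⇒ throughput preserved).
W₁ = 1/(μ₁−λ) = 1/(20.36−11.65) = 0.11481 hr
W₂ = 1/(μ₂−λ) = 1/(33.9−11.65) = 0.04494 hr
W_total = W₁ + W₂ = 0.11481 + 0.04494 = 0.15975 hr

Final: 0.15975 hr


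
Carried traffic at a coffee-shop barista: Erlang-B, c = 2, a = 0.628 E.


B(2,0.628) = 0.108039 (Erlang-B)
Carried load = a(1 − B) = 0.628·(1 − 0.108039) = 0.628·0.891961 = 0.5602 E

Final: 0.5602 Erlangs


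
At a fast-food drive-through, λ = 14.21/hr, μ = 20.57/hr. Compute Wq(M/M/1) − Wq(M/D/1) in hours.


ρ = 14.21/20.57 = 0.6908
Wq(M/M/1) = ρ/(μ−λ) = 0.6908/6.36 = 0.10862 hr
Wq(M/D/1) = ρ/(2(μ−λ)) = 0.05431 hr
Savings = 0.10862 − 0.05431 = 0.05431 hr

Final: 0.05431 hr


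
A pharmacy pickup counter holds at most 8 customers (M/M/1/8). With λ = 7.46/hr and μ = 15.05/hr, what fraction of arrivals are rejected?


ρ = λ/μ = 7.46/15.05 = 0.4957
P_K = (1−ρ)ρ^K/(1−ρ^(K+1)) = (0.5043·0.003644)/(1 − 0.001806)
= 0.001838/0.998194 = 0.001841

Final: 0.001841


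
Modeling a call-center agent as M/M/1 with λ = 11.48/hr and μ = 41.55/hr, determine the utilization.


ρ = λ/μ = 11.48/41.55 = 0.2763

Final: 0.2763


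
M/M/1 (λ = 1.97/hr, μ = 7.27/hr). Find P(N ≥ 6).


ρ = 1.97/7.27 = 0.2710
P(N ≥ n) = ρ^n = 0.2710^6 = 0.0003959

Final: 0.0003959


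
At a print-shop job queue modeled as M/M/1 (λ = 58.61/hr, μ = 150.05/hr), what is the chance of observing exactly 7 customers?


ρ = 58.61/150.05 = 0.3906
P_n = (1−ρ)·ρ^n = (1 − 0.3906)·0.3906^7 = 0.6094·0.001387 = 0.0008454

Final: 0.0008454


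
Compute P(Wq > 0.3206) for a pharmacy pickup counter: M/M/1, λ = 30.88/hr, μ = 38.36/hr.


ρ = 30.88/38.36 = 0.8050
P(Wq > t) = ρ·e^{−(μ−λ)t} = 0.8050·e^{−2.3981}
= 0.8050·0.090892 = 0.073168

Final: 0.073168


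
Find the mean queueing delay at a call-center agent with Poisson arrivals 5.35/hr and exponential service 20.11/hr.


ρ = 5.35/20.11 = 0.2660
Wq = ρ/(μ−λ) = 0.2660/(20.11 − 5.35) = 0.2660/14.76 = 0.01802 hr

Final: 0.01802 hr


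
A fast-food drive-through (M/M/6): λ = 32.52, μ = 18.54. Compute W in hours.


a = 1.7540; ρ = 0.2923; P₀ = 0.172958
Lq = P₀·a^c·ρ/(c!(1−ρ)²) = 0.004084
Wq = Lq/λ = 0.004084/32.52 = 0.0001256 hr
W = Wq + 1/μ = 0.0001256 + 0.05394 = 0.05406 hr

Final: 0.05406 hr


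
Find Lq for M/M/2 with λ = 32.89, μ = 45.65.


a = λ/μ = 0.7205; ρ = a/2 = 0.3602
P₀ = 0.470328
Lq = P₀·a^c·ρ / (c!·(1−ρ)²) = 0.470328·0.51909·0.3602/(2·0.40929)
= 0.10744

Final: 0.10744


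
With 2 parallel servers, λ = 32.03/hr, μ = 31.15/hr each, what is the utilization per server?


ρ = λ/(cμ) = 32.03/(2·31.15) = 32.03/62.30 = 0.5141

Final: 0.5141


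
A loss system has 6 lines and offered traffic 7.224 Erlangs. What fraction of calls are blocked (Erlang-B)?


B(c,a) = (a^c/c!) / Σ_{k=0}^{c} a^k/k!
a^6/6! = 197.393991
Σ terms (k=0..6): 1.00000 + 7.22400 + 26.09309 + 62.83216 + 113.47487 + 163.94850 + 197.39399 = 571.966606
B = 197.393991/571.966606 = 0.345115

Final: 0.345115


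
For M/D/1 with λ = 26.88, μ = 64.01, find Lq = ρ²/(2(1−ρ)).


ρ = 26.88/64.01 = 0.4199
M/D/1: Lq = ρ²/(2(1−ρ)) = 0.1763/(2·0.5801) = 0.15200

Final: 0.15200


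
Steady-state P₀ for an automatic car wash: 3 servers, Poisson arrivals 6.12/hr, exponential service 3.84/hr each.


a = λ/μ = 6.12/3.84 = 1.5938; ρ = a/c = 0.5312
Σ_{k=0}^{2} a^k/k! (terms k=0..2) = 1.00000 + 1.59375 + 1.27002 = 3.86377
Tail: a^3/(3!(1−ρ)) = 4.04819/(6·0.4688) = 1.43936
P₀ = 1/(3.86377 + 1.43936) = 1/5.30312 = 0.188568

Final: 0.188568


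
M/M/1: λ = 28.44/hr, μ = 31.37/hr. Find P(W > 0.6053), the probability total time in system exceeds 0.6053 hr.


W ~ Exponential(μ−λ) for M/M/1.
μ − λ = 31.37 − 28.44 = 2.9300
P(W > t) = e^{−(μ−λ)t} = e^{−1.7735} = 0.169733

Final: 0.169733


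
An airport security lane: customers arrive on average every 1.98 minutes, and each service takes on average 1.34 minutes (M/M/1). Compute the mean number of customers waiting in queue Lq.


λ = 60/1.98 = 30.3030 /hr
μ = 60/1.34 = 44.7761 /hr
ρ = λ/μ = 30.3030/44.7761 = 0.6768
Lq = ρ²/(1−ρ) = 0.4580/0.3232 = 1.4170

Final: 1.4170


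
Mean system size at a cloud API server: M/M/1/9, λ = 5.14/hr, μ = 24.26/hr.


ρ = 5.14/24.26 = 0.2119
L = ρ[1 − (K+1)ρ^K + Kρ^(K+1)] / [(1−ρ)(1−ρ^(K+1))]
Numerator: 0.2119·(1 − 10·0.0000008603 + 9·0.0000001823) = 0.211870
Denominator: (0.7881)·(1.000000) = 0.788128
L = 0.211870/0.788128 = 0.2688

Final: 0.2688


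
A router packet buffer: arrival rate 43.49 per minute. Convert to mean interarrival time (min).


Mean interarrival time = 1/λ = 1/43.49 minute = 0.02299 minute
In minutes: 0.02299 × 1 = 0.02299 min

Final: 0.02299 min


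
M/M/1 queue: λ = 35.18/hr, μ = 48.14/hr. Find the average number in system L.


ρ = λ/μ = 35.18/48.14 = 0.7308
L = ρ/(1−ρ) = 0.7308/(1 − 0.7308) = 0.7308/0.2692 = 2.7145

Final: 2.7145


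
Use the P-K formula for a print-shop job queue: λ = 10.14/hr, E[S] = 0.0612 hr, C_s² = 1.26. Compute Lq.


ρ = λ·E[S] = 10.14·0.0612 = 0.6206
Lq = ρ²(1+C_s²)/(2(1−ρ)) = 0.3851·(1+1.26)/(2·0.3794)
= 0.3851·2.2600/0.7589 = 1.14689

Final: 1.14689


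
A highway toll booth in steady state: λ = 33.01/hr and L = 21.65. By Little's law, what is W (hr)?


W = L/λ = 21.65/33.01 = 0.6559 hr

Final: 0.6559 hr


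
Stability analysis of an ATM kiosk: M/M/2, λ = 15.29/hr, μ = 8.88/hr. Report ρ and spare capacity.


Total capacity cμ = 2·8.88 = 17.76/hr
ρ = λ/(cμ) = 15.29/17.76 = 0.8609
Stable ⇔ ρ < 1: YES
Spare capacity = cμ − λ = 17.76 − 15.29 = 2.47/hr

Final: ρ = 0.8609; stable; margin = 2.47/hr


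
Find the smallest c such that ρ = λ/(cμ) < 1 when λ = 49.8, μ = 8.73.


Stability requires cμ > λ ⇔ c > λ/μ.
λ/μ = 49.8/8.73 = 5.7045
Minimum integer c = ⌊5.7045⌋ + 1 = 6
Check: 6·8.73 = 52.38 > 49.8, while 5·8.73 = 43.65 ≤ 49.8

Final: 6 servers


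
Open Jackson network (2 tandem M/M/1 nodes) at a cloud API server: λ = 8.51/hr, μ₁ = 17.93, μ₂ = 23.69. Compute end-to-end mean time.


Each node sees arrival rate λ = 8.51/hr (tandem ⇒ throughput preserved).
W₁ = 1/(μ₁−λ) = 1/(17.93−8.51) = 0.10616 hr
W₂ = 1/(μ₂−λ) = 1/(23.69−8.51) = 0.06588 hr
W_total = W₁ + W₂ = 0.10616 + 0.06588 = 0.17203 hr

Final: 0.17203 hr


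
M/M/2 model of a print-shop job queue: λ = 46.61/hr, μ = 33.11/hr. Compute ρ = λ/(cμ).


ρ = λ/(cμ) = 46.61/(2·33.11) = 46.61/66.22 = 0.7039

Final: 0.7039


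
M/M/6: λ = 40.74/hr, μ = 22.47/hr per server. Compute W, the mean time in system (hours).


a = 1.8131; ρ = 0.3022; P₀ = 0.163018
Lq = P₀·a^c·ρ/(c!(1−ρ)²) = 0.004991
Wq = Lq/λ = 0.004991/40.74 = 0.0001225 hr
W = Wq + 1/μ = 0.0001225 + 0.04450 = 0.04463 hr

Final: 0.04463 hr


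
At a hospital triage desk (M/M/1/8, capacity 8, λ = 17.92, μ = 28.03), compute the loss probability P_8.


ρ = λ/μ = 17.92/28.03 = 0.6393
P_K = (1−ρ)ρ^K/(1−ρ^(K+1)) = (0.3607·0.027907)/(1 − 0.017842)
= 0.010066/0.982158 = 0.010249

Final: 0.010249


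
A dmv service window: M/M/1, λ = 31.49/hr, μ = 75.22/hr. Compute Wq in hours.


ρ = 31.49/75.22 = 0.4186
Wq = ρ/(μ−λ) = 0.4186/(75.22 − 31.49) = 0.4186/43.73 = 0.009573 hr

Final: 0.009573 hr


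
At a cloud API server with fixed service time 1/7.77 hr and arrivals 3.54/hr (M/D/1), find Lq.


ρ = 3.54/7.77 = 0.4556
M/D/1: Lq = ρ²/(2(1−ρ)) = 0.2076/(2·0.5444) = 0.19064

Final: 0.19064


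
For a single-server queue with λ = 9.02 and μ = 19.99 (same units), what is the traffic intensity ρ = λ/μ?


ρ = λ/μ = 9.02/19.99 = 0.4512

Final: 0.4512


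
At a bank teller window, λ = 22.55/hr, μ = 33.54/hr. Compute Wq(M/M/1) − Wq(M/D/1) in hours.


ρ = 22.55/33.54 = 0.6723
Wq(M/M/1) = ρ/(μ−λ) = 0.6723/10.99 = 0.06118 hr
Wq(M/D/1) = ρ/(2(μ−λ)) = 0.03059 hr
Savings = 0.06118 − 0.03059 = 0.03059 hr

Final: 0.03059 hr


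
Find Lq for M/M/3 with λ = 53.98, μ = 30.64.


a = λ/μ = 1.7617; ρ = a/3 = 0.5872
P₀ = 0.153337
Lq = P₀·a^c·ρ / (c!·(1−ρ)²) = 0.153337·5.46805·0.5872/(6·0.17036)
= 0.48170

Final: 0.48170


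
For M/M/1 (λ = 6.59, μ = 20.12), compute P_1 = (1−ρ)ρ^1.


ρ = 6.59/20.12 = 0.3275
P_n = (1−ρ)·ρ^n = (1 − 0.3275)·0.3275^1 = 0.6725·0.327535 = 0.220256

Final: 0.220256


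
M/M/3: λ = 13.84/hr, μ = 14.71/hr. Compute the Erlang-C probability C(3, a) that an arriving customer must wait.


a = λ/μ = 0.9409; ρ = a/3 = 0.3136
P₀ = 0.386743 (from M/M/c formula)
C(c,a) = [a^c/(c!(1−ρ))]·P₀ = [0.83286/(6·0.6864)]·0.386743
= 0.20223·0.386743 = 0.078213

Final: 0.078213


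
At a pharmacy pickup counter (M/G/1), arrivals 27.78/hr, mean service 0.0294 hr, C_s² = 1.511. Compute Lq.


ρ = λ·E[S] = 27.78·0.0294 = 0.8167
Lq = ρ²(1+C_s²)/(2(1−ρ)) = 0.6671·(1+1.511)/(2·0.1833)
= 0.6671·2.5110/0.3665 = 4.56972

Final: 4.56972


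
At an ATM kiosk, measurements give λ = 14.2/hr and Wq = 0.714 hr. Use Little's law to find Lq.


Lq = λWq = 14.2·0.714 = 10.1388

Final: 10.1388


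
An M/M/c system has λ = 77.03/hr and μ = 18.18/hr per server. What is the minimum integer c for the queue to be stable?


Stability requires cμ > λ ⇔ c > λ/μ.
λ/μ = 77.03/18.18 = 4.2371
Minimum integer c = ⌊4.2371⌋ + 1 = 5
Check: 5·18.18 = 90.90 > 77.03, while 4·18.18 = 72.72 ≤ 77.03

Final: 5 servers


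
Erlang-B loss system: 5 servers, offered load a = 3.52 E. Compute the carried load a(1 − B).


B(5,3.52) = 0.155909 (Erlang-B)
Carried load = a(1 − B) = 3.52·(1 − 0.155909) = 3.52·0.844091 = 2.9712 E

Final: 2.9712 Erlangs


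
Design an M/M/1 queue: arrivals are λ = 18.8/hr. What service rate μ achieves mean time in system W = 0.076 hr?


W = 1/(μ−λ) ⇒ μ − λ = 1/W = 1/0.076 = 13.1579
μ = λ + 1/W = 18.8 + 13.1579 = 31.9579 per hr

Final: 31.9579 /hr


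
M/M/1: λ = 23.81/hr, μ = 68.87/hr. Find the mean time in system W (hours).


W = 1/(μ−λ) = 1/(68.87 − 23.81) = 1/45.06 = 0.02219 hr

Final: 0.02219 hr


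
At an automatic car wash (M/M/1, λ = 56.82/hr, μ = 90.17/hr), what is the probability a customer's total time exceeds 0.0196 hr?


W ~ Exponential(μ−λ) for M/M/1.
μ − λ = 90.17 − 56.82 = 33.3500
P(W > t) = e^{−(μ−λ)t} = e^{−0.6537} = 0.520139

Final: 0.520139


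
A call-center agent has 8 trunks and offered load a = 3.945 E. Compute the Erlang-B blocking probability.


B(c,a) = (a^c/c!) / Σ_{k=0}^{c} a^k/k!
a^8/8! = 1.454975
Σ terms (k=0..8): 1.00000 + 3.94500 + 7.78151 + 10.23269 + 10.09199 + 7.96258 + 5.23540 + 2.95052 + 1.45498 = 50.654661
B = 1.454975/50.654661 = 0.028723

Final: 0.028723


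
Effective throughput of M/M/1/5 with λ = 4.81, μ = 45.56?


ρ = 0.1056; P_K = (1−ρ)ρ^5/(1−ρ^6) = 0.00001173
λ_eff = λ(1 − P_K) = 4.81·(1 − 0.00001173) = 4.81·0.999988 = 4.8099 /hr

Final: 4.8099 /hr


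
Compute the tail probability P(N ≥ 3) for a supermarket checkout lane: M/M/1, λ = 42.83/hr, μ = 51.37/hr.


ρ = 42.83/51.37 = 0.8338
P(N ≥ n) = ρ^n = 0.8338^3 = 0.579583

Final: 0.579583


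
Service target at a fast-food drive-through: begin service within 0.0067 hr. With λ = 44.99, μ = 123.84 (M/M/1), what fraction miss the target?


ρ = 44.99/123.84 = 0.3633
P(Wq > t) = ρ·e^{−(μ−λ)t} = 0.3633·e^{−0.5283}
= 0.3633·0.589609 = 0.214200

Final: 0.214200


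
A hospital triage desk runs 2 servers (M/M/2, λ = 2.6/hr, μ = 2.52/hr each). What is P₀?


a = λ/μ = 2.6/2.52 = 1.0317; ρ = a/c = 0.5159
Σ_{k=0}^{1} a^k/k! (terms k=0..1) = 1.00000 + 1.03175 = 2.03175
Tail: a^2/(2!(1−ρ)) = 1.06450/(2·0.4841) = 1.09940
P₀ = 1/(2.03175 + 1.09940) = 1/3.13115 = 0.319372

Final: 0.319372


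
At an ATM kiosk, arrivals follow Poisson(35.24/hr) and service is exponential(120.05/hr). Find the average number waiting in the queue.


ρ = 35.24/120.05 = 0.2935
Lq = ρ²/(1−ρ) = 0.08617/0.7065 = 0.1220

Final: 0.1220


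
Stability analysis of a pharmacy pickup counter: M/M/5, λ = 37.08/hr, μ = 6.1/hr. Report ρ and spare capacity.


Total capacity cμ = 5·6.1 = 30.50/hr
ρ = λ/(cμ) = 37.08/30.50 = 1.2157
Stable ⇔ ρ < 1: NO
Spare capacity = cμ − λ = 30.50 − 37.08 = -6.58/hr

Final: ρ = 1.2157; unstable; margin = -6.58/hr


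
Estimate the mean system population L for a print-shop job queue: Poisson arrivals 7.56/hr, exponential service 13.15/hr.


ρ = λ/μ = 7.56/13.15 = 0.5749
L = ρ/(1−ρ) = 0.5749/(1 − 0.5749) = 0.5749/0.4251 = 1.3524

Final: 1.3524


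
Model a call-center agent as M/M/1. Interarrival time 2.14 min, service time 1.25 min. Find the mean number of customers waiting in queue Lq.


λ = 60/2.14 = 28.0374 /hr
μ = 60/1.25 = 48.0000 /hr
ρ = λ/μ = 28.0374/48.0000 = 0.5841
Lq = ρ²/(1−ρ) = 0.3412/0.4159 = 0.8204

Final: 0.8204


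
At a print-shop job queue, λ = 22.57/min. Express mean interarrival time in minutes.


Mean interarrival time = 1/λ = 1/22.57 minute = 0.04431 minute
In minutes: 0.04431 × 1 = 0.04431 min

Final: 0.04431 min


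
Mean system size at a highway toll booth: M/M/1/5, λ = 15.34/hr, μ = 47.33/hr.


ρ = 15.34/47.33 = 0.3241
L = ρ[1 − (K+1)ρ^K + Kρ^(K+1)] / [(1−ρ)(1−ρ^(K+1))]
Numerator: 0.3241·(1 − 6·0.003576 + 5·0.001159) = 0.319031
Denominator: (0.6759)·(0.998841) = 0.675109
L = 0.319031/0.675109 = 0.4726

Final: 0.4726


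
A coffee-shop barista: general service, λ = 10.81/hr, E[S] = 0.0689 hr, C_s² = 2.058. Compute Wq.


ρ = λ·E[S] = 10.81·0.0689 = 0.7448
E[S²] = E[S]²(1+C_s²) = 0.0689²·(1+2.058) = 0.014517
Wq = λ·E[S²]/(2(1−ρ)) = 10.81·0.014517/(2·0.2552) = 0.30747 hr

Final: 0.30747 hr


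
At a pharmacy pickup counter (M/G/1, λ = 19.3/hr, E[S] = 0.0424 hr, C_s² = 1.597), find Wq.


ρ = λ·E[S] = 19.3·0.0424 = 0.8183
E[S²] = E[S]²(1+C_s²) = 0.0424²·(1+1.597) = 0.004669
Wq = λ·E[S²]/(2(1−ρ)) = 19.3·0.004669/(2·0.1817) = 0.24798 hr

Final: 0.24798 hr


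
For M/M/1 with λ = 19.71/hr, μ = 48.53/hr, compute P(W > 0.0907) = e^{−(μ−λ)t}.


W ~ Exponential(μ−λ) for M/M/1.
μ − λ = 48.53 − 19.71 = 28.8200
P(W > t) = e^{−(μ−λ)t} = e^{−2.6140} = 0.073243

Final: 0.073243


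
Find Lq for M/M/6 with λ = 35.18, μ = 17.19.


a = λ/μ = 2.0465; ρ = a/6 = 0.3411
P₀ = 0.128962
Lq = P₀·a^c·ρ / (c!·(1−ρ)²) = 0.128962·73.47164·0.3411/(720·0.43416)
= 0.01034

Final: 0.01034


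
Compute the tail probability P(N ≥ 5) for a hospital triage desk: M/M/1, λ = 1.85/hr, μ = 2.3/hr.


ρ = 1.85/2.3 = 0.8043
P(N ≥ n) = ρ^n = 0.8043^5 = 0.336682

Final: 0.336682
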